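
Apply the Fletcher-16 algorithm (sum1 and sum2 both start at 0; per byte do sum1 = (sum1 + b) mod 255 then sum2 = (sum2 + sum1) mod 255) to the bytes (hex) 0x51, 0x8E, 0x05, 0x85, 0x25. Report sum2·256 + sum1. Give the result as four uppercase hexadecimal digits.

108F

Running sums (mod 255):
  after byte 0 (0x51): sum1=81, sum2=81
  after byte 1 (0x8E): sum1=223, sum2=49
  after byte 2 (0x05): sum1=228, sum2=22
  after byte 3 (0x85): sum1=106, sum2=128
  after byte 4 (0x25): sum1=143, sum2=16
Checksum = sum2·256 + sum1 = 16·256 + 143 = 4239 = 0x108F.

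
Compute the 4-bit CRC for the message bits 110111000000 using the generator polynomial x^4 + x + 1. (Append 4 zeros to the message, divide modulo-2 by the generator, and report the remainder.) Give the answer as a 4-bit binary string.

Append 4 zeros: 1101110000000000. Divide by 10011 (XOR where the leading bit is 1):
  pos 0: 11011 XOR 10011 = 01000
  pos 1: 10001 XOR 10011 = 00010
  pos 4: 10000 XOR 10011 = 00011
  pos 7: 11000 XOR 10011 = 01011
  pos 8: 10110 XOR 10011 = 00101
  pos 10: 10100 XOR 10011 = 00111
Remainder (last 4 bits) = 1110. This is the CRC / FCS.

1110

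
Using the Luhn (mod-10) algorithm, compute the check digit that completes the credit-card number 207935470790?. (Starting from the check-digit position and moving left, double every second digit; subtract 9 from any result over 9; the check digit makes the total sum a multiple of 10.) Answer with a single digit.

Partial digits right→left: 0 9 7 0 7 4 5 3 9 7 0 2
Double every second digit counting from the check-digit position (so the 1st, 3rd, 5th, ... of the partial from the right).
  doubled (with −9 where >9): 0 5 5 1 9 0 → sum 20
  kept as-is: 9 0 4 3 7 2 → sum 25
Total = 20 + 25 = 45.
Check digit = (10 − (45 mod 10)) mod 10 = 5.

5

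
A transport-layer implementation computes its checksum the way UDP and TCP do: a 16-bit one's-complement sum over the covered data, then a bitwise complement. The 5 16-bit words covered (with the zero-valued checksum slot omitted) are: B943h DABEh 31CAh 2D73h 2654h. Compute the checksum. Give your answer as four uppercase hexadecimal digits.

E66B

One's-complement addition (fold any carry out of bit 15 back into bit 0):
  0xB943 + 0xDABE = 0x19401 → wrap carry → 0x9402
  0x9402 + 0x31CA = 0x0C5CC
  0xC5CC + 0x2D73 = 0x0F33F
  0xF33F + 0x2654 = 0x11993 → wrap carry → 0x1994
One's-complement sum = 0x1994.
Checksum = ~0x1994 & 0xFFFF = 0xE66B.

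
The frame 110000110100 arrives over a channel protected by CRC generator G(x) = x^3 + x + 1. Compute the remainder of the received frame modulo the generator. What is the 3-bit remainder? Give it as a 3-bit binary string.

000

Modulo-2 division of 110000110100 by 1011:
  pos 0: 1100 XOR 1011 = 0111
  pos 1: 1110 XOR 1011 = 0101
  pos 2: 1010 XOR 1011 = 0001
  pos 5: 1110 XOR 1011 = 0101
  pos 6: 1011 XOR 1011 = 0000
Remainder = 000 (zero — the frame passes the CRC check).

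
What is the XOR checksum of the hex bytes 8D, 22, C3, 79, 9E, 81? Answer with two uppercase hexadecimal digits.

0A

XOR the bytes together:
  start with 0x8D
  0x8D ⊕ 0x22 = 0xAF
  0xAF ⊕ 0xC3 = 0x6C
  0x6C ⊕ 0x79 = 0x15
  0x15 ⊕ 0x9E = 0x8B
  0x8B ⊕ 0x81 = 0x0A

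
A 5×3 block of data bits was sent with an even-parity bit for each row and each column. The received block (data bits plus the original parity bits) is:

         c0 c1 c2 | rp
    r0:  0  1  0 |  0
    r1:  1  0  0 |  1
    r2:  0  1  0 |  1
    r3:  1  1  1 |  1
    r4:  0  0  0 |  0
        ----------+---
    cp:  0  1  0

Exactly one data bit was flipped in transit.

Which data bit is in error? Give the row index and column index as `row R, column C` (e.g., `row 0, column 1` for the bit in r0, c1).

Recompute each row's even parity and compare to rp:
  r0: data parity 1, sent rp 0 → mismatch
  r1: data parity 1, sent rp 1 → ok
  r2: data parity 1, sent rp 1 → ok
  r3: data parity 1, sent rp 1 → ok
  r4: data parity 0, sent rp 0 → ok
Recompute each column's even parity and compare to cp:
  c0: data parity 0, sent cp 0 → ok
  c1: data parity 1, sent cp 1 → ok
  c2: data parity 1, sent cp 0 → mismatch
Exactly one row (r0) and one column (c2) fail → the flipped bit is at their intersection.

row 0, column 2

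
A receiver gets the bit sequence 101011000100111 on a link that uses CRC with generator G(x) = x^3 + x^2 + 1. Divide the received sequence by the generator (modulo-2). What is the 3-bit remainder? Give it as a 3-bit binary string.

111

Modulo-2 division of 101011000100111 by 1101:
  pos 0: 1010 XOR 1101 = 0111
  pos 1: 1111 XOR 1101 = 0010
  pos 3: 1010 XOR 1101 = 0111
  pos 4: 1110 XOR 1101 = 0011
  pos 6: 1101 XOR 1101 = 0000
Remainder = 111 (nonzero — an error is detected).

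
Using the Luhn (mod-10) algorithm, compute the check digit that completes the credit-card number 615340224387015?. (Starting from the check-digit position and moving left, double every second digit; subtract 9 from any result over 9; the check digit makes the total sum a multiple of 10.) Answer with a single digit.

1

Partial digits right→left: 5 1 0 7 8 3 4 2 2 0 4 3 5 1 6
Double every second digit counting from the check-digit position (so the 1st, 3rd, 5th, ... of the partial from the right).
  doubled (with −9 where >9): 1 0 7 8 4 8 1 3 → sum 32
  kept as-is: 1 7 3 2 0 3 1 → sum 17
Total = 32 + 17 = 49.
Check digit = (10 − (49 mod 10)) mod 10 = 1.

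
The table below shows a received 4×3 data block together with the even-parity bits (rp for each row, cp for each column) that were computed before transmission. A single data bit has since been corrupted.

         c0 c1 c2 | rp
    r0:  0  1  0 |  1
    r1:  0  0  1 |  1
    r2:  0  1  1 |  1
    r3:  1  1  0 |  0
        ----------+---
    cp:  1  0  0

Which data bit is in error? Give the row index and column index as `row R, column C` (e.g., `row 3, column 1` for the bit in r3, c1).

Recompute each row's even parity and compare to rp:
  r0: data parity 1, sent rp 1 → ok
  r1: data parity 1, sent rp 1 → ok
  r2: data parity 0, sent rp 1 → mismatch
  r3: data parity 0, sent rp 0 → ok
Recompute each column's even parity and compare to cp:
  c0: data parity 1, sent cp 1 → ok
  c1: data parity 1, sent cp 0 → mismatch
  c2: data parity 0, sent cp 0 → ok
Exactly one row (r2) and one column (c1) fail → the flipped bit is at their intersection.

row 2, column 1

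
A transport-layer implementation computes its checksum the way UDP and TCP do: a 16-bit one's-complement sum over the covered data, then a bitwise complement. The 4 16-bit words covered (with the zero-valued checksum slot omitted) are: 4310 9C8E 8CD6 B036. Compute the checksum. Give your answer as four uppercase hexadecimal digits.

One's-complement addition (fold any carry out of bit 15 back into bit 0):
  0x4310 + 0x9C8E = 0x0DF9E
  0xDF9E + 0x8CD6 = 0x16C74 → wrap carry → 0x6C75
  0x6C75 + 0xB036 = 0x11CAB → wrap carry → 0x1CAC
One's-complement sum = 0x1CAC.
Checksum = ~0x1CAC & 0xFFFF = 0xE353.

E353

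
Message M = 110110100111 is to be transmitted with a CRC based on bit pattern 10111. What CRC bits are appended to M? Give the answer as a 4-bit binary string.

Append 4 zeros: 1101101001110000. Divide by 10111 (XOR where the leading bit is 1):
  pos 0: 11011 XOR 10111 = 01100
  pos 1: 11000 XOR 10111 = 01111
  pos 2: 11111 XOR 10111 = 01000
  pos 3: 10000 XOR 10111 = 00111
  pos 5: 11101 XOR 10111 = 01010
  pos 6: 10101 XOR 10111 = 00010
  pos 9: 10100 XOR 10111 = 00011
Remainder (last 4 bits) = 1100. This is the CRC / FCS.

1100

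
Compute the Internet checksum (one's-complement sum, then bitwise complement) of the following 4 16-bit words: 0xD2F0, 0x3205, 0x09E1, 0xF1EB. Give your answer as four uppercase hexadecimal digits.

FF3C

One's-complement addition (fold any carry out of bit 15 back into bit 0):
  0xD2F0 + 0x3205 = 0x104F5 → wrap carry → 0x04F6
  0x04F6 + 0x09E1 = 0x00ED7
  0x0ED7 + 0xF1EB = 0x100C2 → wrap carry → 0x00C3
One's-complement sum = 0x00C3.
Checksum = ~0x00C3 & 0xFFFF = 0xFF3C.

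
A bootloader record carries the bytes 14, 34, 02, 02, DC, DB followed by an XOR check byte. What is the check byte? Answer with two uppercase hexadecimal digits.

27

XOR the bytes together:
  start with 0x14
  0x14 ⊕ 0x34 = 0x20
  0x20 ⊕ 0x02 = 0x22
  0x22 ⊕ 0x02 = 0x20
  0x20 ⊕ 0xDC = 0xFC
  0xFC ⊕ 0xDB = 0x27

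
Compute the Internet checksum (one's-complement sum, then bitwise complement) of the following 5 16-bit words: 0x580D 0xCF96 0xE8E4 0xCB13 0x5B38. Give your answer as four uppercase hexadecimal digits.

C92A

One's-complement addition (fold any carry out of bit 15 back into bit 0):
  0x580D + 0xCF96 = 0x127A3 → wrap carry → 0x27A4
  0x27A4 + 0xE8E4 = 0x11088 → wrap carry → 0x1089
  0x1089 + 0xCB13 = 0x0DB9C
  0xDB9C + 0x5B38 = 0x136D4 → wrap carry → 0x36D5
One's-complement sum = 0x36D5.
Checksum = ~0x36D5 & 0xFFFF = 0xC92A.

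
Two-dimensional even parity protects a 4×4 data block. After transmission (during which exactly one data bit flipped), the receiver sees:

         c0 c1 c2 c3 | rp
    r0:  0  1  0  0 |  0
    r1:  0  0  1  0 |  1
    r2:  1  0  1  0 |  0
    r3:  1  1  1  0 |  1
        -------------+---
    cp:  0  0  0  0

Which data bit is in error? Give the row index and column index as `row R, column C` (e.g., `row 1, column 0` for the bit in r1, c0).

Recompute each row's even parity and compare to rp:
  r0: data parity 1, sent rp 0 → mismatch
  r1: data parity 1, sent rp 1 → ok
  r2: data parity 0, sent rp 0 → ok
  r3: data parity 1, sent rp 1 → ok
Recompute each column's even parity and compare to cp:
  c0: data parity 0, sent cp 0 → ok
  c1: data parity 0, sent cp 0 → ok
  c2: data parity 1, sent cp 0 → mismatch
  c3: data parity 0, sent cp 0 → ok
Exactly one row (r0) and one column (c2) fail → the flipped bit is at their intersection.

row 0, column 2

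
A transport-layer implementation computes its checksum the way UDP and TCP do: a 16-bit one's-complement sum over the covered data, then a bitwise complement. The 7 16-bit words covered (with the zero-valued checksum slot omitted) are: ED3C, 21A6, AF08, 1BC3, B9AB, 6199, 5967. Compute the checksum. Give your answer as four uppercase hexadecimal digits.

One's-complement addition (fold any carry out of bit 15 back into bit 0):
  0xED3C + 0x21A6 = 0x10EE2 → wrap carry → 0x0EE3
  0x0EE3 + 0xAF08 = 0x0BDEB
  0xBDEB + 0x1BC3 = 0x0D9AE
  0xD9AE + 0xB9AB = 0x19359 → wrap carry → 0x935A
  0x935A + 0x6199 = 0x0F4F3
  0xF4F3 + 0x5967 = 0x14E5A → wrap carry → 0x4E5B
One's-complement sum = 0x4E5B.
Checksum = ~0x4E5B & 0xFFFF = 0xB1A4.

B1A4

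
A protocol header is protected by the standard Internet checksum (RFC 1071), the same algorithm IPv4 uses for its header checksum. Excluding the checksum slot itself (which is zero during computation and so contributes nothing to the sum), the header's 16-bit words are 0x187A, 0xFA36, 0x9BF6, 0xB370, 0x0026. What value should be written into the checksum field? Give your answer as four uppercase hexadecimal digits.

One's-complement addition (fold any carry out of bit 15 back into bit 0):
  0x187A + 0xFA36 = 0x112B0 → wrap carry → 0x12B1
  0x12B1 + 0x9BF6 = 0x0AEA7
  0xAEA7 + 0xB370 = 0x16217 → wrap carry → 0x6218
  0x6218 + 0x0026 = 0x0623E
One's-complement sum = 0x623E.
Checksum = ~0x623E & 0xFFFF = 0x9DC1.

9DC1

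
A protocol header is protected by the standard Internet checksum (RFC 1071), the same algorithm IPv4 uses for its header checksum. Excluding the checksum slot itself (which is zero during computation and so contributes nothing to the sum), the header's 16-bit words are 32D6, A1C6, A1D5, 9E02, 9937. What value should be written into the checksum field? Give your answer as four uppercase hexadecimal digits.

One's-complement addition (fold any carry out of bit 15 back into bit 0):
  0x32D6 + 0xA1C6 = 0x0D49C
  0xD49C + 0xA1D5 = 0x17671 → wrap carry → 0x7672
  0x7672 + 0x9E02 = 0x11474 → wrap carry → 0x1475
  0x1475 + 0x9937 = 0x0ADAC
One's-complement sum = 0xADAC.
Checksum = ~0xADAC & 0xFFFF = 0x5253.

5253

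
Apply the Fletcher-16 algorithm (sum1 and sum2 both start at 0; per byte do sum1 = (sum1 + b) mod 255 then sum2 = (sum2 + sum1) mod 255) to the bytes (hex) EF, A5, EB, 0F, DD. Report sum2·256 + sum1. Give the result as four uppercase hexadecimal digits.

066E

Running sums (mod 255):
  after byte 0 (EF): sum1=239, sum2=239
  after byte 1 (A5): sum1=149, sum2=133
  after byte 2 (EB): sum1=129, sum2=7
  after byte 3 (0F): sum1=144, sum2=151
  after byte 4 (DD): sum1=110, sum2=6
Checksum = sum2·256 + sum1 = 6·256 + 110 = 1646 = 0x066E.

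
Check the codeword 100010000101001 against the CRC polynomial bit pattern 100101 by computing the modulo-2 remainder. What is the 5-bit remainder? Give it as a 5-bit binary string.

Modulo-2 division of 100010000101001 by 100101:
  pos 0: 100010 XOR 100101 = 000111
  pos 3: 111000 XOR 100101 = 011101
  pos 4: 111011 XOR 100101 = 011110
  pos 5: 111100 XOR 100101 = 011001
  pos 6: 110011 XOR 100101 = 010110
  pos 7: 101100 XOR 100101 = 001001
  pos 9: 100101 XOR 100101 = 000000
Remainder = 00000 (zero — the frame passes the CRC check).

00000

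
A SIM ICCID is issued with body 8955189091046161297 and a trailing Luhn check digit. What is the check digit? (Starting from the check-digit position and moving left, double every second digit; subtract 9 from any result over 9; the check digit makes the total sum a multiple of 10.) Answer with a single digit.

9

Partial digits right→left: 7 9 2 1 6 1 6 4 0 1 9 0 9 8 1 5 5 9 8
Double every second digit counting from the check-digit position (so the 1st, 3rd, 5th, ... of the partial from the right).
  doubled (with −9 where >9): 5 4 3 3 0 9 9 2 1 7 → sum 43
  kept as-is: 9 1 1 4 1 0 8 5 9 → sum 38
Total = 43 + 38 = 81.
Check digit = (10 − (81 mod 10)) mod 10 = 9.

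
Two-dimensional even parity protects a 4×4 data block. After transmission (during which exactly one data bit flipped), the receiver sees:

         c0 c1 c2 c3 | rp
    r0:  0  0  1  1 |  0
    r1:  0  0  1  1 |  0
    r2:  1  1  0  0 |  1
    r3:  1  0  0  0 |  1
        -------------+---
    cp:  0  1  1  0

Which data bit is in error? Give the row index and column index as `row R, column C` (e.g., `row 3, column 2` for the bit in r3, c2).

Recompute each row's even parity and compare to rp:
  r0: data parity 0, sent rp 0 → ok
  r1: data parity 0, sent rp 0 → ok
  r2: data parity 0, sent rp 1 → mismatch
  r3: data parity 1, sent rp 1 → ok
Recompute each column's even parity and compare to cp:
  c0: data parity 0, sent cp 0 → ok
  c1: data parity 1, sent cp 1 → ok
  c2: data parity 0, sent cp 1 → mismatch
  c3: data parity 0, sent cp 0 → ok
Exactly one row (r2) and one column (c2) fail → the flipped bit is at their intersection.

row 2, column 2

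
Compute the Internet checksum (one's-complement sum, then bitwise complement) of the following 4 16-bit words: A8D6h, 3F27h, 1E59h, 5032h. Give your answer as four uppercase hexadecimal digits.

One's-complement addition (fold any carry out of bit 15 back into bit 0):
  0xA8D6 + 0x3F27 = 0x0E7FD
  0xE7FD + 0x1E59 = 0x10656 → wrap carry → 0x0657
  0x0657 + 0x5032 = 0x05689
One's-complement sum = 0x5689.
Checksum = ~0x5689 & 0xFFFF = 0xA976.

A976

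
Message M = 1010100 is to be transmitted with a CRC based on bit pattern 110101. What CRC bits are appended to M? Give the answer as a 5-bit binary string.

11100

Append 5 zeros: 101010000000. Divide by 110101 (XOR where the leading bit is 1):
  pos 0: 101010 XOR 110101 = 011111
  pos 1: 111110 XOR 110101 = 001011
  pos 3: 101100 XOR 110101 = 011001
  pos 4: 110010 XOR 110101 = 000111
Remainder (last 5 bits) = 11100. This is the CRC / FCS.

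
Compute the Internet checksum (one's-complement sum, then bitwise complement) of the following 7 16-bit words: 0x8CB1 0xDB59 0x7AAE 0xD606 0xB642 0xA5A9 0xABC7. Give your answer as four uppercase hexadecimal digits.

One's-complement addition (fold any carry out of bit 15 back into bit 0):
  0x8CB1 + 0xDB59 = 0x1680A → wrap carry → 0x680B
  0x680B + 0x7AAE = 0x0E2B9
  0xE2B9 + 0xD606 = 0x1B8BF → wrap carry → 0xB8C0
  0xB8C0 + 0xB642 = 0x16F02 → wrap carry → 0x6F03
  0x6F03 + 0xA5A9 = 0x114AC → wrap carry → 0x14AD
  0x14AD + 0xABC7 = 0x0C074
One's-complement sum = 0xC074.
Checksum = ~0xC074 & 0xFFFF = 0x3F8B.

3F8B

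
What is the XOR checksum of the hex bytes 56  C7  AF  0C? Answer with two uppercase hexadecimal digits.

XOR the bytes together:
  start with 0x56
  0x56 ⊕ 0xC7 = 0x91
  0x91 ⊕ 0xAF = 0x3E
  0x3E ⊕ 0x0C = 0x32

32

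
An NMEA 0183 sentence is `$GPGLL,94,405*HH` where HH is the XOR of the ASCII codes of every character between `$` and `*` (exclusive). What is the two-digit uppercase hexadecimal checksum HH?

XOR the ASCII codes of the payload characters:
  'G' = 0x47 → acc = 0x47
  'P' = 0x50 → acc = 0x17
  'G' = 0x47 → acc = 0x50
  'L' = 0x4C → acc = 0x1C
  'L' = 0x4C → acc = 0x50
  ',' = 0x2C → acc = 0x7C
  '9' = 0x39 → acc = 0x45
  '4' = 0x34 → acc = 0x71
  ',' = 0x2C → acc = 0x5D
  '4' = 0x34 → acc = 0x69
  '0' = 0x30 → acc = 0x59
  '5' = 0x35 → acc = 0x6C
Checksum = 0x6C.

6C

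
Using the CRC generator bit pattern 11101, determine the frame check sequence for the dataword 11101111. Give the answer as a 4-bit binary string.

Append 4 zeros: 111011110000. Divide by 11101 (XOR where the leading bit is 1):
  pos 0: 11101 XOR 11101 = 00000
  pos 5: 11100 XOR 11101 = 00001
Remainder (last 4 bits) = 0100. This is the CRC / FCS.

0100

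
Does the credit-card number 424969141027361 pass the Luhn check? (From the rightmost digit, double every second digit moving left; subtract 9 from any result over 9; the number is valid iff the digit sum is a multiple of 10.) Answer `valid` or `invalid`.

From the right, keep odd positions and double even positions (subtract 9 from any doubled value over 9):
  doubled (positions 2,4,...): 3 5 0 8 9 9 4 → sum 38
  kept (positions 1,3,...): 1 3 2 1 1 6 4 4 → sum 22
Total = 60.
60 mod 10 = 0, so the number is valid.

valid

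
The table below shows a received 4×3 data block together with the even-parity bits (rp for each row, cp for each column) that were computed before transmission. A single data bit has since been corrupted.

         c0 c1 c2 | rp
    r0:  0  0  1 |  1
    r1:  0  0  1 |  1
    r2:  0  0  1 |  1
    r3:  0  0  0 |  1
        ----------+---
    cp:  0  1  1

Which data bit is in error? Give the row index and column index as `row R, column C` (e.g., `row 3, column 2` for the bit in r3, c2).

row 3, column 1

Recompute each row's even parity and compare to rp:
  r0: data parity 1, sent rp 1 → ok
  r1: data parity 1, sent rp 1 → ok
  r2: data parity 1, sent rp 1 → ok
  r3: data parity 0, sent rp 1 → mismatch
Recompute each column's even parity and compare to cp:
  c0: data parity 0, sent cp 0 → ok
  c1: data parity 0, sent cp 1 → mismatch
  c2: data parity 1, sent cp 1 → ok
Exactly one row (r3) and one column (c1) fail → the flipped bit is at their intersection.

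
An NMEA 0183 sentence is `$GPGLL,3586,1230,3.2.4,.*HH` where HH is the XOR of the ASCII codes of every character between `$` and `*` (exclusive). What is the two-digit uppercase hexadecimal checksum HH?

43

XOR the ASCII codes of the payload characters:
  'G' = 0x47 → acc = 0x47
  'P' = 0x50 → acc = 0x17
  'G' = 0x47 → acc = 0x50
  'L' = 0x4C → acc = 0x1C
  'L' = 0x4C → acc = 0x50
  ',' = 0x2C → acc = 0x7C
  '3' = 0x33 → acc = 0x4F
  '5' = 0x35 → acc = 0x7A
  '8' = 0x38 → acc = 0x42
  '6' = 0x36 → acc = 0x74
  ',' = 0x2C → acc = 0x58
  '1' = 0x31 → acc = 0x69
  '2' = 0x32 → acc = 0x5B
  '3' = 0x33 → acc = 0x68
  '0' = 0x30 → acc = 0x58
  ',' = 0x2C → acc = 0x74
  '3' = 0x33 → acc = 0x47
  '.' = 0x2E → acc = 0x69
  '2' = 0x32 → acc = 0x5B
  '.' = 0x2E → acc = 0x75
  '4' = 0x34 → acc = 0x41
  ',' = 0x2C → acc = 0x6D
  '.' = 0x2E → acc = 0x43
Checksum = 0x43.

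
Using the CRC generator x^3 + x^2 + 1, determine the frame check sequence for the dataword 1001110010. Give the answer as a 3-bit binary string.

011

Append 3 zeros: 1001110010000. Divide by 1101 (XOR where the leading bit is 1):
  pos 0: 1001 XOR 1101 = 0100
  pos 1: 1001 XOR 1101 = 0100
  pos 2: 1001 XOR 1101 = 0100
  pos 3: 1000 XOR 1101 = 0101
  pos 4: 1010 XOR 1101 = 0111
  pos 5: 1111 XOR 1101 = 0010
  pos 7: 1000 XOR 1101 = 0101
  pos 8: 1010 XOR 1101 = 0111
  pos 9: 1110 XOR 1101 = 0011
Remainder (last 3 bits) = 011. This is the CRC / FCS.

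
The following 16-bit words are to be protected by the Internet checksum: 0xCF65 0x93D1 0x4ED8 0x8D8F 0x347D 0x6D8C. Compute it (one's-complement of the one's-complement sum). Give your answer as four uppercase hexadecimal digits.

1E57

One's-complement addition (fold any carry out of bit 15 back into bit 0):
  0xCF65 + 0x93D1 = 0x16336 → wrap carry → 0x6337
  0x6337 + 0x4ED8 = 0x0B20F
  0xB20F + 0x8D8F = 0x13F9E → wrap carry → 0x3F9F
  0x3F9F + 0x347D = 0x0741C
  0x741C + 0x6D8C = 0x0E1A8
One's-complement sum = 0xE1A8.
Checksum = ~0xE1A8 & 0xFFFF = 0x1E57.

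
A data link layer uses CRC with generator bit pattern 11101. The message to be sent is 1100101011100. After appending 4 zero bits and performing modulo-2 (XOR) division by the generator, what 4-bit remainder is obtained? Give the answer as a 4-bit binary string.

Append 4 zeros: 11001010111000000. Divide by 11101 (XOR where the leading bit is 1):
  pos 0: 11001 XOR 11101 = 00100
  pos 2: 10001 XOR 11101 = 01100
  pos 3: 11000 XOR 11101 = 00101
  pos 5: 10111 XOR 11101 = 01010
  pos 6: 10101 XOR 11101 = 01000
  pos 7: 10000 XOR 11101 = 01101
  pos 8: 11010 XOR 11101 = 00111
  pos 10: 11100 XOR 11101 = 00001
Remainder (last 4 bits) = 0100. This is the CRC / FCS.

0100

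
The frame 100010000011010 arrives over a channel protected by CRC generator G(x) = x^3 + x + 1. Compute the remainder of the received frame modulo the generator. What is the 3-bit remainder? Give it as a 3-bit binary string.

Modulo-2 division of 100010000011010 by 1011:
  pos 0: 1000 XOR 1011 = 0011
  pos 2: 1110 XOR 1011 = 0101
  pos 3: 1010 XOR 1011 = 0001
  pos 6: 1000 XOR 1011 = 0011
  pos 8: 1111 XOR 1011 = 0100
  pos 9: 1000 XOR 1011 = 0011
  pos 11: 1110 XOR 1011 = 0101
Remainder = 101 (nonzero — an error is detected).

101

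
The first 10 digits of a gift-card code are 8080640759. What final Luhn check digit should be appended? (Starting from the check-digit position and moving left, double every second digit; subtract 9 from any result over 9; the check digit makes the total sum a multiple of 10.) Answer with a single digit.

1

Partial digits right→left: 9 5 7 0 4 6 0 8 0 8
Double every second digit counting from the check-digit position (so the 1st, 3rd, 5th, ... of the partial from the right).
  doubled (with −9 where >9): 9 5 8 0 0 → sum 22
  kept as-is: 5 0 6 8 8 → sum 27
Total = 22 + 27 = 49.
Check digit = (10 − (49 mod 10)) mod 10 = 1.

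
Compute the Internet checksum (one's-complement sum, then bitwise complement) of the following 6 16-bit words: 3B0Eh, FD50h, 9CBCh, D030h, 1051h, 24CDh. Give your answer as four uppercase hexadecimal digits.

One's-complement addition (fold any carry out of bit 15 back into bit 0):
  0x3B0E + 0xFD50 = 0x1385E → wrap carry → 0x385F
  0x385F + 0x9CBC = 0x0D51B
  0xD51B + 0xD030 = 0x1A54B → wrap carry → 0xA54C
  0xA54C + 0x1051 = 0x0B59D
  0xB59D + 0x24CD = 0x0DA6A
One's-complement sum = 0xDA6A.
Checksum = ~0xDA6A & 0xFFFF = 0x2595.

2595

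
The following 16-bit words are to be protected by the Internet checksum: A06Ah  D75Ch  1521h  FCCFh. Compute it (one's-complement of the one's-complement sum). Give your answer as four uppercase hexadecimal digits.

7647

One's-complement addition (fold any carry out of bit 15 back into bit 0):
  0xA06A + 0xD75C = 0x177C6 → wrap carry → 0x77C7
  0x77C7 + 0x1521 = 0x08CE8
  0x8CE8 + 0xFCCF = 0x189B7 → wrap carry → 0x89B8
One's-complement sum = 0x89B8.
Checksum = ~0x89B8 & 0xFFFF = 0x7647.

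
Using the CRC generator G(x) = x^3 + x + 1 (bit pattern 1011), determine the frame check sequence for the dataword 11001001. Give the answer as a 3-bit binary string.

001

Append 3 zeros: 11001001000. Divide by 1011 (XOR where the leading bit is 1):
  pos 0: 1100 XOR 1011 = 0111
  pos 1: 1111 XOR 1011 = 0100
  pos 2: 1000 XOR 1011 = 0011
  pos 4: 1101 XOR 1011 = 0110
  pos 5: 1100 XOR 1011 = 0111
  pos 6: 1110 XOR 1011 = 0101
  pos 7: 1010 XOR 1011 = 0001
Remainder (last 3 bits) = 001. This is the CRC / FCS.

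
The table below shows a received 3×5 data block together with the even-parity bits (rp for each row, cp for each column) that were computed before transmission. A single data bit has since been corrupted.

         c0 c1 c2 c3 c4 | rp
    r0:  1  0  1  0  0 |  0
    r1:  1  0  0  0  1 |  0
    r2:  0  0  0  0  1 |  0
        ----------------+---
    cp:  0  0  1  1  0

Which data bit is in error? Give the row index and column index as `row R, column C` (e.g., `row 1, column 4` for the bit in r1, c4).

Recompute each row's even parity and compare to rp:
  r0: data parity 0, sent rp 0 → ok
  r1: data parity 0, sent rp 0 → ok
  r2: data parity 1, sent rp 0 → mismatch
Recompute each column's even parity and compare to cp:
  c0: data parity 0, sent cp 0 → ok
  c1: data parity 0, sent cp 0 → ok
  c2: data parity 1, sent cp 1 → ok
  c3: data parity 0, sent cp 1 → mismatch
  c4: data parity 0, sent cp 0 → ok
Exactly one row (r2) and one column (c3) fail → the flipped bit is at their intersection.

row 2, column 3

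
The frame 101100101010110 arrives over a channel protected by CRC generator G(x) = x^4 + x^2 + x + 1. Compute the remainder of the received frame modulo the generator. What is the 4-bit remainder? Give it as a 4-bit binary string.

0000

Modulo-2 division of 101100101010110 by 10111:
  pos 0: 10110 XOR 10111 = 00001
  pos 4: 10101 XOR 10111 = 00010
  pos 7: 10010 XOR 10111 = 00101
  pos 9: 10111 XOR 10111 = 00000
Remainder = 0000 (zero — the frame passes the CRC check).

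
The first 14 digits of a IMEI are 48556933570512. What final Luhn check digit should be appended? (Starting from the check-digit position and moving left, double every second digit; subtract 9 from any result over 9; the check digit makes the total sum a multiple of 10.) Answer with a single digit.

Partial digits right→left: 2 1 5 0 7 5 3 3 9 6 5 5 8 4
Double every second digit counting from the check-digit position (so the 1st, 3rd, 5th, ... of the partial from the right).
  doubled (with −9 where >9): 4 1 5 6 9 1 7 → sum 33
  kept as-is: 1 0 5 3 6 5 4 → sum 24
Total = 33 + 24 = 57.
Check digit = (10 − (57 mod 10)) mod 10 = 3.

3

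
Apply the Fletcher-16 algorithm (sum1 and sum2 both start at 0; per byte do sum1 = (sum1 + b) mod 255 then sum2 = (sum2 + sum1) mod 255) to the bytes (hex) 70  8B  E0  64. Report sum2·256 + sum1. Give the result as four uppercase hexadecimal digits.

8A41

Running sums (mod 255):
  after byte 0 (70): sum1=112, sum2=112
  after byte 1 (8B): sum1=251, sum2=108
  after byte 2 (E0): sum1=220, sum2=73
  after byte 3 (64): sum1=65, sum2=138
Checksum = sum2·256 + sum1 = 138·256 + 65 = 35393 = 0x8A41.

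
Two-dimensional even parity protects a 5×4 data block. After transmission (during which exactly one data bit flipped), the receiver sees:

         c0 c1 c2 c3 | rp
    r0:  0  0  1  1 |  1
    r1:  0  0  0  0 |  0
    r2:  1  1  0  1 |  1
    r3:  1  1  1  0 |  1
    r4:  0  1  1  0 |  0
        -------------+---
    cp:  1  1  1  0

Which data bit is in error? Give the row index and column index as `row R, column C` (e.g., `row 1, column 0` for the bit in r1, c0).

row 0, column 0

Recompute each row's even parity and compare to rp:
  r0: data parity 0, sent rp 1 → mismatch
  r1: data parity 0, sent rp 0 → ok
  r2: data parity 1, sent rp 1 → ok
  r3: data parity 1, sent rp 1 → ok
  r4: data parity 0, sent rp 0 → ok
Recompute each column's even parity and compare to cp:
  c0: data parity 0, sent cp 1 → mismatch
  c1: data parity 1, sent cp 1 → ok
  c2: data parity 1, sent cp 1 → ok
  c3: data parity 0, sent cp 0 → ok
Exactly one row (r0) and one column (c0) fail → the flipped bit is at their intersection.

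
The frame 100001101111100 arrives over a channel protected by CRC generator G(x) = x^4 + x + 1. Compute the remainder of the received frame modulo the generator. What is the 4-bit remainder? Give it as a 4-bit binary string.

Modulo-2 division of 100001101111100 by 10011:
  pos 0: 10000 XOR 10011 = 00011
  pos 3: 11110 XOR 10011 = 01101
  pos 4: 11011 XOR 10011 = 01000
  pos 5: 10001 XOR 10011 = 00010
  pos 8: 10111 XOR 10011 = 00100
  pos 10: 10000 XOR 10011 = 00011
Remainder = 0011 (nonzero — an error is detected).

0011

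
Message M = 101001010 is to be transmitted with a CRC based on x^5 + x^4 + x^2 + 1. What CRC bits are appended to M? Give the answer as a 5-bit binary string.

01010

Append 5 zeros: 10100101000000. Divide by 110101 (XOR where the leading bit is 1):
  pos 0: 101001 XOR 110101 = 011100
  pos 1: 111000 XOR 110101 = 001101
  pos 3: 110110 XOR 110101 = 000011
  pos 7: 110000 XOR 110101 = 000101
Remainder (last 5 bits) = 01010. This is the CRC / FCS.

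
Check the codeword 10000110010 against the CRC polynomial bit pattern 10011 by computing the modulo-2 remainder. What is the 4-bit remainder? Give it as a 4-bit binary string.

0000

Modulo-2 division of 10000110010 by 10011:
  pos 0: 10000 XOR 10011 = 00011
  pos 3: 11110 XOR 10011 = 01101
  pos 4: 11010 XOR 10011 = 01001
  pos 5: 10011 XOR 10011 = 00000
Remainder = 0000 (zero — the frame passes the CRC check).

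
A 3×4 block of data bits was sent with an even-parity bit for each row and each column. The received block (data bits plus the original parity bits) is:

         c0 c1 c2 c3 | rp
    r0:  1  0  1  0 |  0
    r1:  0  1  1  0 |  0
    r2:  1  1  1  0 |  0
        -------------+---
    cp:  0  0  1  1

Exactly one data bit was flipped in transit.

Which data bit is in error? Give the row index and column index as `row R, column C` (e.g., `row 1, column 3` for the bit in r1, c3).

row 2, column 3

Recompute each row's even parity and compare to rp:
  r0: data parity 0, sent rp 0 → ok
  r1: data parity 0, sent rp 0 → ok
  r2: data parity 1, sent rp 0 → mismatch
Recompute each column's even parity and compare to cp:
  c0: data parity 0, sent cp 0 → ok
  c1: data parity 0, sent cp 0 → ok
  c2: data parity 1, sent cp 1 → ok
  c3: data parity 0, sent cp 1 → mismatch
Exactly one row (r2) and one column (c3) fail → the flipped bit is at their intersection.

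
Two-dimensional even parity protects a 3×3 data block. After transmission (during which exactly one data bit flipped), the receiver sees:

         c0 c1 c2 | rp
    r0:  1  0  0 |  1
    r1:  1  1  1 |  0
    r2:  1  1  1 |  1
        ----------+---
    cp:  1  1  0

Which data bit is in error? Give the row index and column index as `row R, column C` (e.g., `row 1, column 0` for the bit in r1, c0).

row 1, column 1

Recompute each row's even parity and compare to rp:
  r0: data parity 1, sent rp 1 → ok
  r1: data parity 1, sent rp 0 → mismatch
  r2: data parity 1, sent rp 1 → ok
Recompute each column's even parity and compare to cp:
  c0: data parity 1, sent cp 1 → ok
  c1: data parity 0, sent cp 1 → mismatch
  c2: data parity 0, sent cp 0 → ok
Exactly one row (r1) and one column (c1) fail → the flipped bit is at their intersection.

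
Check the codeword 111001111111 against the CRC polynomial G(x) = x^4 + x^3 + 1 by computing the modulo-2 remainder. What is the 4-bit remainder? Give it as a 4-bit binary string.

Modulo-2 division of 111001111111 by 11001:
  pos 0: 11100 XOR 11001 = 00101
  pos 2: 10111 XOR 11001 = 01110
  pos 3: 11101 XOR 11001 = 00100
  pos 5: 10011 XOR 11001 = 01010
  pos 6: 10101 XOR 11001 = 01100
  pos 7: 11001 XOR 11001 = 00000
Remainder = 0000 (zero — the frame passes the CRC check).

0000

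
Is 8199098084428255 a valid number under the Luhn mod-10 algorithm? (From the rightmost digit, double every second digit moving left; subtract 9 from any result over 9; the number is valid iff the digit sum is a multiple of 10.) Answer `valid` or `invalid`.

From the right, keep odd positions and double even positions (subtract 9 from any doubled value over 9):
  doubled (positions 2,4,...): 1 7 8 7 7 0 9 7 → sum 46
  kept (positions 1,3,...): 5 2 2 4 0 9 9 1 → sum 32
Total = 78.
78 mod 10 = 8, so the number is invalid.

invalid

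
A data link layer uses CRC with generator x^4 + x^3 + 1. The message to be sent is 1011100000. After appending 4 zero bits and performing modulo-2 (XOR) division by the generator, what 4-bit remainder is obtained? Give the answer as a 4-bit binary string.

0100

Append 4 zeros: 10111000000000. Divide by 11001 (XOR where the leading bit is 1):
  pos 0: 10111 XOR 11001 = 01110
  pos 1: 11100 XOR 11001 = 00101
  pos 3: 10100 XOR 11001 = 01101
  pos 4: 11010 XOR 11001 = 00011
  pos 7: 11000 XOR 11001 = 00001
Remainder (last 4 bits) = 0100. This is the CRC / FCS.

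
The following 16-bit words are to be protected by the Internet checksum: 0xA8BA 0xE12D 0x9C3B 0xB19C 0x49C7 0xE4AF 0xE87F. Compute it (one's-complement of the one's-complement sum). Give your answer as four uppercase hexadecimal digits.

One's-complement addition (fold any carry out of bit 15 back into bit 0):
  0xA8BA + 0xE12D = 0x189E7 → wrap carry → 0x89E8
  0x89E8 + 0x9C3B = 0x12623 → wrap carry → 0x2624
  0x2624 + 0xB19C = 0x0D7C0
  0xD7C0 + 0x49C7 = 0x12187 → wrap carry → 0x2188
  0x2188 + 0xE4AF = 0x10637 → wrap carry → 0x0638
  0x0638 + 0xE87F = 0x0EEB7
One's-complement sum = 0xEEB7.
Checksum = ~0xEEB7 & 0xFFFF = 0x1148.

1148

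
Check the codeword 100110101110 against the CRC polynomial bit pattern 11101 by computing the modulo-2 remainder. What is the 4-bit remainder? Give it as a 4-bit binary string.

Modulo-2 division of 100110101110 by 11101:
  pos 0: 10011 XOR 11101 = 01110
  pos 1: 11100 XOR 11101 = 00001
  pos 5: 11011 XOR 11101 = 00110
  pos 7: 11010 XOR 11101 = 00111
Remainder = 0111 (nonzero — an error is detected).

0111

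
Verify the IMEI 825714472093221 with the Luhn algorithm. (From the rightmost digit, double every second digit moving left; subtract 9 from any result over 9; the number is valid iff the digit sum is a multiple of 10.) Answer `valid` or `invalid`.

invalid

From the right, keep odd positions and double even positions (subtract 9 from any doubled value over 9):
  doubled (positions 2,4,...): 4 6 0 5 8 5 4 → sum 32
  kept (positions 1,3,...): 1 2 9 2 4 1 5 8 → sum 32
Total = 64.
64 mod 10 = 4, so the number is invalid.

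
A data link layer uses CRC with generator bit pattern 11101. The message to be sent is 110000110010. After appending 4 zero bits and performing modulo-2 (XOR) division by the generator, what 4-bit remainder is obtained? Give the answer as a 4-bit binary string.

0010

Append 4 zeros: 1100001100100000. Divide by 11101 (XOR where the leading bit is 1):
  pos 0: 11000 XOR 11101 = 00101
  pos 2: 10101 XOR 11101 = 01000
  pos 3: 10001 XOR 11101 = 01100
  pos 4: 11000 XOR 11101 = 00101
  pos 6: 10101 XOR 11101 = 01000
  pos 7: 10000 XOR 11101 = 01101
  pos 8: 11010 XOR 11101 = 00111
  pos 10: 11100 XOR 11101 = 00001
Remainder (last 4 bits) = 0010. This is the CRC / FCS.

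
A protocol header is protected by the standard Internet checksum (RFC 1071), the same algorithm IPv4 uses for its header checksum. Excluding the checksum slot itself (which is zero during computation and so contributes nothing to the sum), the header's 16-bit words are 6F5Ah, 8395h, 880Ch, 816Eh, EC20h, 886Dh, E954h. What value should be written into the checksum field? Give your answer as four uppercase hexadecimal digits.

One's-complement addition (fold any carry out of bit 15 back into bit 0):
  0x6F5A + 0x8395 = 0x0F2EF
  0xF2EF + 0x880C = 0x17AFB → wrap carry → 0x7AFC
  0x7AFC + 0x816E = 0x0FC6A
  0xFC6A + 0xEC20 = 0x1E88A → wrap carry → 0xE88B
  0xE88B + 0x886D = 0x170F8 → wrap carry → 0x70F9
  0x70F9 + 0xE954 = 0x15A4D → wrap carry → 0x5A4E
One's-complement sum = 0x5A4E.
Checksum = ~0x5A4E & 0xFFFF = 0xA5B1.

A5B1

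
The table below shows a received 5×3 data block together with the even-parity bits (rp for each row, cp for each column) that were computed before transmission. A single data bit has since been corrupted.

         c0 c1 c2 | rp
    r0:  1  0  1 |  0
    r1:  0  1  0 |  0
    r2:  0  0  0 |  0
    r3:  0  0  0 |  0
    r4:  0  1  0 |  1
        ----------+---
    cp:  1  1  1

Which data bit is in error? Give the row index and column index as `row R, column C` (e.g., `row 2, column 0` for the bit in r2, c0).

row 1, column 1

Recompute each row's even parity and compare to rp:
  r0: data parity 0, sent rp 0 → ok
  r1: data parity 1, sent rp 0 → mismatch
  r2: data parity 0, sent rp 0 → ok
  r3: data parity 0, sent rp 0 → ok
  r4: data parity 1, sent rp 1 → ok
Recompute each column's even parity and compare to cp:
  c0: data parity 1, sent cp 1 → ok
  c1: data parity 0, sent cp 1 → mismatch
  c2: data parity 1, sent cp 1 → ok
Exactly one row (r1) and one column (c1) fail → the flipped bit is at their intersection.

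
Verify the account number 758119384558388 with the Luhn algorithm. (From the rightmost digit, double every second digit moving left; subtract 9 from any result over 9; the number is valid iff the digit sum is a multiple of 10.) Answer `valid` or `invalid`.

invalid

From the right, keep odd positions and double even positions (subtract 9 from any doubled value over 9):
  doubled (positions 2,4,...): 7 7 1 7 9 2 1 → sum 34
  kept (positions 1,3,...): 8 3 5 4 3 1 8 7 → sum 39
Total = 73.
73 mod 10 = 3, so the number is invalid.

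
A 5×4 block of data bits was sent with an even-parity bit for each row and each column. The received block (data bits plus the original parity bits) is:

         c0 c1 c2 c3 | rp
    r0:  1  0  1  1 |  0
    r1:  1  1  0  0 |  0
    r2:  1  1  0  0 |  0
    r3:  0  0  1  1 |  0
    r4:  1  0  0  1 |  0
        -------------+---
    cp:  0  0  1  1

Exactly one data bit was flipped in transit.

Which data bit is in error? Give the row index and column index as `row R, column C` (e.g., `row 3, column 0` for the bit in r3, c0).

Recompute each row's even parity and compare to rp:
  r0: data parity 1, sent rp 0 → mismatch
  r1: data parity 0, sent rp 0 → ok
  r2: data parity 0, sent rp 0 → ok
  r3: data parity 0, sent rp 0 → ok
  r4: data parity 0, sent rp 0 → ok
Recompute each column's even parity and compare to cp:
  c0: data parity 0, sent cp 0 → ok
  c1: data parity 0, sent cp 0 → ok
  c2: data parity 0, sent cp 1 → mismatch
  c3: data parity 1, sent cp 1 → ok
Exactly one row (r0) and one column (c2) fail → the flipped bit is at their intersection.

row 0, column 2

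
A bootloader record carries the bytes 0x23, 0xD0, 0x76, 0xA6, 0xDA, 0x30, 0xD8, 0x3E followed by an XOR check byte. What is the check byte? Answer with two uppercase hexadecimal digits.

2F

XOR the bytes together:
  start with 0x23
  0x23 ⊕ 0xD0 = 0xF3
  0xF3 ⊕ 0x76 = 0x85
  0x85 ⊕ 0xA6 = 0x23
  0x23 ⊕ 0xDA = 0xF9
  0xF9 ⊕ 0x30 = 0xC9
  0xC9 ⊕ 0xD8 = 0x11
  0x11 ⊕ 0x3E = 0x2F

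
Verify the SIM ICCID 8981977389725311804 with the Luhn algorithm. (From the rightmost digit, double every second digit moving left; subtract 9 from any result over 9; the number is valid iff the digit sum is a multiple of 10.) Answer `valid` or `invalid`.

invalid

From the right, keep odd positions and double even positions (subtract 9 from any doubled value over 9):
  doubled (positions 2,4,...): 0 2 6 4 9 6 5 2 9 → sum 43
  kept (positions 1,3,...): 4 8 1 5 7 8 7 9 8 8 → sum 65
Total = 108.
108 mod 10 = 8, so the number is invalid.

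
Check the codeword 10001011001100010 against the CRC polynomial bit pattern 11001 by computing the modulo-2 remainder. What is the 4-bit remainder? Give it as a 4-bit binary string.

Modulo-2 division of 10001011001100010 by 11001:
  pos 0: 10001 XOR 11001 = 01000
  pos 1: 10000 XOR 11001 = 01001
  pos 2: 10011 XOR 11001 = 01010
  pos 3: 10101 XOR 11001 = 01100
  pos 4: 11000 XOR 11001 = 00001
  pos 8: 10110 XOR 11001 = 01111
  pos 9: 11110 XOR 11001 = 00111
  pos 11: 11101 XOR 11001 = 00100
Remainder = 1000 (nonzero — an error is detected).

1000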